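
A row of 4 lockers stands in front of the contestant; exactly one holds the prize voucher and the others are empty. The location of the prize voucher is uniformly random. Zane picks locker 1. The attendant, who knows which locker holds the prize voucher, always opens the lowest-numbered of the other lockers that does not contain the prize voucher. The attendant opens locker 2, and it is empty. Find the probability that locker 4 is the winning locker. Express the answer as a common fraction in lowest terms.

1/3

Consider each possible location of the prize voucher in turn.
If it is in any of lockers 1, 3, and 4 (prior 1/4 each): locker 2 is the lowest-numbered option available, probability 1; weight (1/4)·1 = 1/4 each.
If it is in locker 2 (prior 1/4): the attendant opened locker 2, so this case is ruled out; weight (1/4)·0 = 0.
The weights sum to 3/4.
So P(the prize voucher in locker 4 | the attendant opened locker 2) = (1/4) / (3/4) = 1/3.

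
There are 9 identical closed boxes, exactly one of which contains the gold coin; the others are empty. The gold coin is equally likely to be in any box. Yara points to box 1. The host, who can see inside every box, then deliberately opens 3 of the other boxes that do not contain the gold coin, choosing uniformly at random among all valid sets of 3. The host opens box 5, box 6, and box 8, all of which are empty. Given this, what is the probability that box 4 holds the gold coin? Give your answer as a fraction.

Condition on the true location of the gold coin.
If it is in box 1 (prior 1/9): the host has 56 equally likely choices, so probability 1/56; weight (1/9)·(1/56) = 1/504.
If it is in any of boxes 2, 3, 4, 7, and 9 (prior 1/9 each): the host has 35 equally likely choices, so probability 1/35; weight (1/9)·(1/35) = 1/315 each.
If it is in any of boxes 5, 6, and 8 (prior 1/9 each): that box was opened and seen not to hold the prize — ruled out; weight (1/9)·0 = 0 each.
The weights sum to 1/56.
So P(the gold coin in box 4 | the host opened box 5, box 6, and box 8) = (1/315) / (1/56) = 8/45.

8/45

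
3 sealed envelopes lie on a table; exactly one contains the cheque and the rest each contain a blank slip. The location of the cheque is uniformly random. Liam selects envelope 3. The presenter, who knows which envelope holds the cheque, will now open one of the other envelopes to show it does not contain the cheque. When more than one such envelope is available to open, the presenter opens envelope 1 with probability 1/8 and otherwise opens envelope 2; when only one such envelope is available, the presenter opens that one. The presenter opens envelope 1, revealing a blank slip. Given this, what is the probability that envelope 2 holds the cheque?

8/9

Consider each possible location of the cheque in turn.
If it is in envelope 1 (prior 1/3): the presenter opened envelope 1, so this case is ruled out; weight (1/3)·0 = 0.
If it is in envelope 2 (prior 1/3): only envelope 1 is available, probability 1; weight (1/3)·1 = 1/3.
If it is in envelope 3 (prior 1/3): envelope 1 is available, opened with probability 1/8; weight (1/3)·(1/8) = 1/24.
The weights sum to 3/8.
So P(the cheque in envelope 2 | the presenter opened envelope 1) = (1/3) / (3/8) = 8/9.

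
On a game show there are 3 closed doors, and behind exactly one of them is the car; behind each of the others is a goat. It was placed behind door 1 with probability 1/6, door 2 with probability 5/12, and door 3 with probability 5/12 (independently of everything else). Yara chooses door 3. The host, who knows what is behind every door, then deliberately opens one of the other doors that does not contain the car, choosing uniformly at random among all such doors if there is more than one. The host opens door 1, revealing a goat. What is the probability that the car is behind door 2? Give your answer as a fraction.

Consider each possible location of the car in turn.
If it is behind door 1 (prior 1/6): the host opened door 1, so this case is ruled out; weight (1/6)·0 = 0.
If it is behind door 2 (prior 5/12): the host has no choice, probability 1; weight (5/12)·1 = 5/12.
If it is behind door 3 (prior 5/12): the host has 2 equally likely choices, so probability 1/2; weight (5/12)·(1/2) = 5/24.
The weights sum to 5/8.
So P(the car behind door 2 | the host opened door 1) = (5/12) / (5/8) = 2/3.

2/3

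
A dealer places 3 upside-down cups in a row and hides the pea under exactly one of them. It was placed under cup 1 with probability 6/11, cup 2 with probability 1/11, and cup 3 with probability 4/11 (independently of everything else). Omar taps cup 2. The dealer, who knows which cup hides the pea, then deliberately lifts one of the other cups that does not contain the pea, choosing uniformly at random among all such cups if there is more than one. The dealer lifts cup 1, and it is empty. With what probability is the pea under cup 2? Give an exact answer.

1/9

Apply Bayes' rule, conditioning on where the pea actually is.
If it is under cup 1 (prior 6/11): the dealer opened cup 1, so this case is ruled out; weight (6/11)·0 = 0.
If it is under cup 2 (prior 1/11): the dealer has 2 equally likely choices, so probability 1/2; weight (1/11)·(1/2) = 1/22.
If it is under cup 3 (prior 4/11): the dealer has no choice, probability 1; weight (4/11)·1 = 4/11.
The weights sum to 9/22.
So P(the pea under cup 2 | the dealer opened cup 1) = (1/22) / (9/22) = 1/9.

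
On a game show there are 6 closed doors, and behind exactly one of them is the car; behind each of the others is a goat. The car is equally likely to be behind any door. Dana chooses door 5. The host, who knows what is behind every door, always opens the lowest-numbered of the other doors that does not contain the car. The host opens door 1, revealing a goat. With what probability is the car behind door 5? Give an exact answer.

1/5

Condition on the true location of the car.
If it is behind door 1 (prior 1/6): the host opened door 1, so this case is ruled out; weight (1/6)·0 = 0.
If it is behind any of doors 2, 3, 4, 5, and 6 (prior 1/6 each): door 1 is the lowest-numbered option available, probability 1; weight (1/6)·1 = 1/6 each.
The weights sum to 5/6.
So P(the car behind door 5 | the host opened door 1) = (1/6) / (5/6) = 1/5.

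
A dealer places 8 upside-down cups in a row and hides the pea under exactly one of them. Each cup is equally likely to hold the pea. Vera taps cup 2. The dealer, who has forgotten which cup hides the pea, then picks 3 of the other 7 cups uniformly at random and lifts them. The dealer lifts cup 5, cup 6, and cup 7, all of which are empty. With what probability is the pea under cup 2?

Because the dealer chose which cups to lift without knowing where the pea is, the choice is independent of the prize location. Learning that none of the 3 opened cups holds the pea simply rules out those 3 locations and leaves the remaining 5 cups still equally likely by symmetry.
So P(the pea under cup 2) = 1/5.

1/5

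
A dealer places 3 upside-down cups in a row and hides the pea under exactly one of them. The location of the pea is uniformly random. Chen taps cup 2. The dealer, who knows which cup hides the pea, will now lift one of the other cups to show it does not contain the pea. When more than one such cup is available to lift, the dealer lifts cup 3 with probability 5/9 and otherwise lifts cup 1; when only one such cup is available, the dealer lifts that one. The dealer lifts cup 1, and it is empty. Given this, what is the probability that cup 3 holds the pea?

9/13

Apply Bayes' rule, conditioning on where the pea actually is.
If it is under cup 1 (prior 1/3): the dealer opened cup 1, so this case is ruled out; weight (1/3)·0 = 0.
If it is under cup 2 (prior 1/3): cup 3 is available but not opened, probability 4/9; weight (1/3)·(4/9) = 4/27.
If it is under cup 3 (prior 1/3): only cup 1 is available, probability 1; weight (1/3)·1 = 1/3.
The weights sum to 13/27.
So P(the pea under cup 3 | the dealer opened cup 1) = (1/3) / (13/27) = 9/13.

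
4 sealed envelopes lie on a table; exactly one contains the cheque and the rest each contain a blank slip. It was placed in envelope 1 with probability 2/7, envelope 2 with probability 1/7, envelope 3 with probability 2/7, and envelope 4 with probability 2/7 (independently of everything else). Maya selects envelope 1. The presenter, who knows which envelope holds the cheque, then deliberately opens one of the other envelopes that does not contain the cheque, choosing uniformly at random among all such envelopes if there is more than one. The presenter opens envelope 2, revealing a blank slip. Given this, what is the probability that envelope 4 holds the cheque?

3/8

Condition on the true location of the cheque.
If it is in envelope 1 (prior 2/7): the presenter has 3 equally likely choices, so probability 1/3; weight (2/7)·(1/3) = 2/21.
If it is in envelope 2 (prior 1/7): the presenter opened envelope 2, so this case is ruled out; weight (1/7)·0 = 0.
If it is in either of envelopes 3 and 4 (prior 2/7 each): the presenter has 2 equally likely choices, so probability 1/2; weight (2/7)·(1/2) = 1/7 each.
The weights sum to 8/21.
So P(the cheque in envelope 4 | the presenter opened envelope 2) = (1/7) / (8/21) = 3/8.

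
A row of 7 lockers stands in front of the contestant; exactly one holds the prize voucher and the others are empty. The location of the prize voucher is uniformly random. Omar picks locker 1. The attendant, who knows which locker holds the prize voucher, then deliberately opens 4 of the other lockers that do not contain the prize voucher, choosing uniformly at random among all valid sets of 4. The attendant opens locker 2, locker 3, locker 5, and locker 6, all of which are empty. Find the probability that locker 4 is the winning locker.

Consider each possible location of the prize voucher in turn.
If it is in locker 1 (prior 1/7): the attendant has 15 equally likely choices, so probability 1/15; weight (1/7)·(1/15) = 1/105.
If it is in any of lockers 2, 3, 5, and 6 (prior 1/7 each): that locker was opened and seen not to hold the prize — ruled out; weight (1/7)·0 = 0 each.
If it is in either of lockers 4 and 7 (prior 1/7 each): the attendant has 5 equally likely choices, so probability 1/5; weight (1/7)·(1/5) = 1/35 each.
The weights sum to 1/15.
So P(the prize voucher in locker 4 | the attendant opened locker 2, locker 3, locker 5, and locker 6) = (1/35) / (1/15) = 3/7.

3/7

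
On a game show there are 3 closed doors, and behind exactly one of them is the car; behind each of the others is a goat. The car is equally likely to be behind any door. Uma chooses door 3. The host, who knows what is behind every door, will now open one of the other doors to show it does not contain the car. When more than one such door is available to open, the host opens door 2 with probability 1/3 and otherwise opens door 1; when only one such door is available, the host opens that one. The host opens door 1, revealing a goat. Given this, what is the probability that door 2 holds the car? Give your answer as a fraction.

Apply Bayes' rule, conditioning on where the car actually is.
If it is behind door 1 (prior 1/3): the host opened door 1, so this case is ruled out; weight (1/3)·0 = 0.
If it is behind door 2 (prior 1/3): only door 1 is available, probability 1; weight (1/3)·1 = 1/3.
If it is behind door 3 (prior 1/3): door 2 is available but not opened, probability 2/3; weight (1/3)·(2/3) = 2/9.
The weights sum to 5/9.
So P(the car behind door 2 | the host opened door 1) = (1/3) / (5/9) = 3/5.

3/5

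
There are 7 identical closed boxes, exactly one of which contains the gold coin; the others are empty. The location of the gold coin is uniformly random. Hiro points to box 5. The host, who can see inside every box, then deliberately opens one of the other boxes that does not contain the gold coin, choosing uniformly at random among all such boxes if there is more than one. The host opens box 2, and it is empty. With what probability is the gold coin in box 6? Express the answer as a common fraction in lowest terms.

Condition on the true location of the gold coin.
If it is in any of boxes 1, 3, 4, 6, and 7 (prior 1/7 each): the host has 5 equally likely choices, so probability 1/5; weight (1/7)·(1/5) = 1/35 each.
If it is in box 2 (prior 1/7): the host opened box 2, so this case is ruled out; weight (1/7)·0 = 0.
If it is in box 5 (prior 1/7): the host has 6 equally likely choices, so probability 1/6; weight (1/7)·(1/6) = 1/42.
The weights sum to 1/6.
So P(the gold coin in box 6 | the host opened box 2) = (1/35) / (1/6) = 6/35.

6/35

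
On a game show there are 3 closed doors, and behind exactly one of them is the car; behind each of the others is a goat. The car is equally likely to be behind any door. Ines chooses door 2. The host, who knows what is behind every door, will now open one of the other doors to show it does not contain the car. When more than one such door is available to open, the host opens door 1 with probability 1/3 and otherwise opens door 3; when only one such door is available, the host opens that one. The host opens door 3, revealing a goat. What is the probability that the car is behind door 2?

Condition on the true location of the car.
If it is behind door 1 (prior 1/3): only door 3 is available, probability 1; weight (1/3)·1 = 1/3.
If it is behind door 2 (prior 1/3): door 1 is available but not opened, probability 2/3; weight (1/3)·(2/3) = 2/9.
If it is behind door 3 (prior 1/3): the host opened door 3, so this case is ruled out; weight (1/3)·0 = 0.
The weights sum to 5/9.
So P(the car behind door 2 | the host opened door 3) = (2/9) / (5/9) = 2/5.

2/5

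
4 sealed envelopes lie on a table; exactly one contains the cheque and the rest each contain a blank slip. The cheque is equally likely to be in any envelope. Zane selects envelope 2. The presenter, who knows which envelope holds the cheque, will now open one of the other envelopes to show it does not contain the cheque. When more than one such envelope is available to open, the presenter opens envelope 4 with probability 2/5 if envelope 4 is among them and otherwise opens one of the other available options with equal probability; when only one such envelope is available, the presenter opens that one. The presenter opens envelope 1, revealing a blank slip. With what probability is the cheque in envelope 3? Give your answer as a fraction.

3/7

Condition on the true location of the cheque.
If it is in envelope 1 (prior 1/4): the presenter opened envelope 1, so this case is ruled out; weight (1/4)·0 = 0.
If it is in envelope 2 (prior 1/4): envelope 4 is available but not opened; envelope 1 gets probability (1 − 2/5)/2 = 3/10; weight (1/4)·(3/10) = 3/40.
If it is in envelope 3 (prior 1/4): envelope 4 is available but not opened, probability 3/5; weight (1/4)·(3/5) = 3/20.
If it is in envelope 4 (prior 1/4): envelope 4 holds the prize so is unavailable; the presenter chooses uniformly among the 2 others, probability 1/2; weight (1/4)·(1/2) = 1/8.
The weights sum to 7/20.
So P(the cheque in envelope 3 | the presenter opened envelope 1) = (3/20) / (7/20) = 3/7.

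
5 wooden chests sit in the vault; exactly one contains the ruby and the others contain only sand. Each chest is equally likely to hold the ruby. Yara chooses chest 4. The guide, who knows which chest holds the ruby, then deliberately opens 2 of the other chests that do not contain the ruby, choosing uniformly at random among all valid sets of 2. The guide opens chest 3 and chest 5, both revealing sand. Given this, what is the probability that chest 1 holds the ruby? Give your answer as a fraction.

Condition on the true location of the ruby.
If it is in either of chests 1 and 2 (prior 1/5 each): the guide has 3 equally likely choices, so probability 1/3; weight (1/5)·(1/3) = 1/15 each.
If it is in either of chests 3 and 5 (prior 1/5 each): that chest was opened and seen not to hold the prize — ruled out; weight (1/5)·0 = 0 each.
If it is in chest 4 (prior 1/5): the guide has 6 equally likely choices, so probability 1/6; weight (1/5)·(1/6) = 1/30.
The weights sum to 1/6.
So P(the ruby in chest 1 | the guide opened chest 3 and chest 5) = (1/15) / (1/6) = 2/5.

2/5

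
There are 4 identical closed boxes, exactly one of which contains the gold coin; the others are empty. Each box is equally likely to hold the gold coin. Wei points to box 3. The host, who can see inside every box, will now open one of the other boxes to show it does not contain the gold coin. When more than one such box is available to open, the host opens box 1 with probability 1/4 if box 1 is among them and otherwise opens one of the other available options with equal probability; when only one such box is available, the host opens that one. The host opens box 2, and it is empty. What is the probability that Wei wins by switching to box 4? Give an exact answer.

6/13

Condition on the true location of the gold coin.
If it is in box 1 (prior 1/4): box 1 holds the prize so is unavailable; the host chooses uniformly among the 2 others, probability 1/2; weight (1/4)·(1/2) = 1/8.
If it is in box 2 (prior 1/4): the host opened box 2, so this case is ruled out; weight (1/4)·0 = 0.
If it is in box 3 (prior 1/4): box 1 is available but not opened; box 2 gets probability (1 − 1/4)/2 = 3/8; weight (1/4)·(3/8) = 3/32.
If it is in box 4 (prior 1/4): box 1 is available but not opened, probability 3/4; weight (1/4)·(3/4) = 3/16.
The weights sum to 13/32.
So P(the gold coin in box 4 | the host opened box 2) = (3/16) / (13/32) = 6/13.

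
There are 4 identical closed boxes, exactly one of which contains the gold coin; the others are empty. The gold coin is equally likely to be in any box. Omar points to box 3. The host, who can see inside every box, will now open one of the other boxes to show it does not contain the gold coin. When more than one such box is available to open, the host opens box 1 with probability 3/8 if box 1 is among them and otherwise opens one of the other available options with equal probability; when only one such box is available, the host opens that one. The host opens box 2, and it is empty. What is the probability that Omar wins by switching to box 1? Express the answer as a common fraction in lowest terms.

Apply Bayes' rule, conditioning on where the gold coin actually is.
If it is in box 1 (prior 1/4): box 1 holds the prize so is unavailable; the host chooses uniformly among the 2 others, probability 1/2; weight (1/4)·(1/2) = 1/8.
If it is in box 2 (prior 1/4): the host opened box 2, so this case is ruled out; weight (1/4)·0 = 0.
If it is in box 3 (prior 1/4): box 1 is available but not opened; box 2 gets probability (1 − 3/8)/2 = 5/16; weight (1/4)·(5/16) = 5/64.
If it is in box 4 (prior 1/4): box 1 is available but not opened, probability 5/8; weight (1/4)·(5/8) = 5/32.
The weights sum to 23/64.
So P(the gold coin in box 1 | the host opened box 2) = (1/8) / (23/64) = 8/23.

8/23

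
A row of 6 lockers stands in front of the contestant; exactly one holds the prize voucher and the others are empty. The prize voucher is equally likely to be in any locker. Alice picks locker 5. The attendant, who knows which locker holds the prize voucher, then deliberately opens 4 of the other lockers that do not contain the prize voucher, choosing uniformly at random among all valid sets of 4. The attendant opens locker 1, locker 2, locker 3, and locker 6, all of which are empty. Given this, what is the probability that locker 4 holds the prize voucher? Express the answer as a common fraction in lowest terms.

5/6

Apply Bayes' rule, conditioning on where the prize voucher actually is.
If it is in any of lockers 1, 2, 3, and 6 (prior 1/6 each): that locker was opened and seen not to hold the prize — ruled out; weight (1/6)·0 = 0 each.
If it is in locker 4 (prior 1/6): the attendant has no choice, probability 1; weight (1/6)·1 = 1/6.
If it is in locker 5 (prior 1/6): the attendant has 5 equally likely choices, so probability 1/5; weight (1/6)·(1/5) = 1/30.
The weights sum to 1/5.
So P(the prize voucher in locker 4 | the attendant opened locker 1, locker 2, locker 3, and locker 6) = (1/6) / (1/5) = 5/6.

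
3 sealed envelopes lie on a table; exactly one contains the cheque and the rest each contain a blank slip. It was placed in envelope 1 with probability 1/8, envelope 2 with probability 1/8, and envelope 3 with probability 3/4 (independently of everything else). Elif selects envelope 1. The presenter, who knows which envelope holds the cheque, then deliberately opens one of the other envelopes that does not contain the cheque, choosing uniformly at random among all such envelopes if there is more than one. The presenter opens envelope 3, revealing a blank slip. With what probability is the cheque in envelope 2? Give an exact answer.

2/3

Consider each possible location of the cheque in turn.
If it is in envelope 1 (prior 1/8): the presenter has 2 equally likely choices, so probability 1/2; weight (1/8)·(1/2) = 1/16.
If it is in envelope 2 (prior 1/8): the presenter has no choice, probability 1; weight (1/8)·1 = 1/8.
If it is in envelope 3 (prior 3/4): the presenter opened envelope 3, so this case is ruled out; weight (3/4)·0 = 0.
The weights sum to 3/16.
So P(the cheque in envelope 2 | the presenter opened envelope 3) = (1/8) / (3/16) = 2/3.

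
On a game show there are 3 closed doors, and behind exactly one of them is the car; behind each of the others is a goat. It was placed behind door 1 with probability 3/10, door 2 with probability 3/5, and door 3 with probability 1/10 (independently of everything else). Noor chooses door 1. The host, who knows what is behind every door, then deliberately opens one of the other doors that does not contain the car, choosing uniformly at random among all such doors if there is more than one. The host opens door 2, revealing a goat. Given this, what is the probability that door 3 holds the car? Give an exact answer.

Apply Bayes' rule, conditioning on where the car actually is.
If it is behind door 1 (prior 3/10): the host has 2 equally likely choices, so probability 1/2; weight (3/10)·(1/2) = 3/20.
If it is behind door 2 (prior 3/5): the host opened door 2, so this case is ruled out; weight (3/5)·0 = 0.
If it is behind door 3 (prior 1/10): the host has no choice, probability 1; weight (1/10)·1 = 1/10.
The weights sum to 1/4.
So P(the car behind door 3 | the host opened door 2) = (1/10) / (1/4) = 2/5.

2/5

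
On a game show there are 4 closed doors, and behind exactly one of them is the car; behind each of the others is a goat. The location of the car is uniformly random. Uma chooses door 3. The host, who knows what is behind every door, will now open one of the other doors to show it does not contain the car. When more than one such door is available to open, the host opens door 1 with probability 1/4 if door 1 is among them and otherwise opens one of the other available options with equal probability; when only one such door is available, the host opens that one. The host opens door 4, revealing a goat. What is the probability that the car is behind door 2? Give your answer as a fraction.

Consider each possible location of the car in turn.
If it is behind door 1 (prior 1/4): door 1 holds the prize so is unavailable; the host chooses uniformly among the 2 others, probability 1/2; weight (1/4)·(1/2) = 1/8.
If it is behind door 2 (prior 1/4): door 1 is available but not opened, probability 3/4; weight (1/4)·(3/4) = 3/16.
If it is behind door 3 (prior 1/4): door 1 is available but not opened; door 4 gets probability (1 − 1/4)/2 = 3/8; weight (1/4)·(3/8) = 3/32.
If it is behind door 4 (prior 1/4): the host opened door 4, so this case is ruled out; weight (1/4)·0 = 0.
The weights sum to 13/32.
So P(the car behind door 2 | the host opened door 4) = (3/16) / (13/32) = 6/13.

6/13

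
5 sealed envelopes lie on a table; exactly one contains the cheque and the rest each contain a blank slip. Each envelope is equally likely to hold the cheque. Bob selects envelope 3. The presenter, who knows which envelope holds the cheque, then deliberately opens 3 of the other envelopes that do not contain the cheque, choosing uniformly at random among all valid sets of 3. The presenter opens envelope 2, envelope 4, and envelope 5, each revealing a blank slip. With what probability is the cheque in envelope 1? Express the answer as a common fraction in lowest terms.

4/5

Apply Bayes' rule, conditioning on where the cheque actually is.
If it is in envelope 1 (prior 1/5): the presenter has no choice, probability 1; weight (1/5)·1 = 1/5.
If it is in any of envelopes 2, 4, and 5 (prior 1/5 each): that envelope was opened and seen not to hold the prize — ruled out; weight (1/5)·0 = 0 each.
If it is in envelope 3 (prior 1/5): the presenter has 4 equally likely choices, so probability 1/4; weight (1/5)·(1/4) = 1/20.
The weights sum to 1/4.
So P(the cheque in envelope 1 | the presenter opened envelope 2, envelope 4, and envelope 5) = (1/5) / (1/4) = 4/5.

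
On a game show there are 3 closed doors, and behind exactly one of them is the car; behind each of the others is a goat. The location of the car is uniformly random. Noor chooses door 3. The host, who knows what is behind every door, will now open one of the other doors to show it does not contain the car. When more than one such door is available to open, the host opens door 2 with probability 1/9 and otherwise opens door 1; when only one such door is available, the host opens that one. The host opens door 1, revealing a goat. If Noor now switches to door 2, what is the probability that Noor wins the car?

Apply Bayes' rule, conditioning on where the car actually is.
If it is behind door 1 (prior 1/3): the host opened door 1, so this case is ruled out; weight (1/3)·0 = 0.
If it is behind door 2 (prior 1/3): only door 1 is available, probability 1; weight (1/3)·1 = 1/3.
If it is behind door 3 (prior 1/3): door 2 is available but not opened, probability 8/9; weight (1/3)·(8/9) = 8/27.
The weights sum to 17/27.
So P(the car behind door 2 | the host opened door 1) = (1/3) / (17/27) = 9/17.

9/17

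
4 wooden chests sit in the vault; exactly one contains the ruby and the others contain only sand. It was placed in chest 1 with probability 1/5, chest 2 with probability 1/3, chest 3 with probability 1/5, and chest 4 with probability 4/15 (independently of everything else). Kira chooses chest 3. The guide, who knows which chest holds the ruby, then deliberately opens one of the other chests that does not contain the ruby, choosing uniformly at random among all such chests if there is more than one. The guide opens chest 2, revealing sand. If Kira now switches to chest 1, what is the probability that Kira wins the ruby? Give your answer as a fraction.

1/3

Condition on the true location of the ruby.
If it is in chest 1 (prior 1/5): the guide has 2 equally likely choices, so probability 1/2; weight (1/5)·(1/2) = 1/10.
If it is in chest 2 (prior 1/3): the guide opened chest 2, so this case is ruled out; weight (1/3)·0 = 0.
If it is in chest 3 (prior 1/5): the guide has 3 equally likely choices, so probability 1/3; weight (1/5)·(1/3) = 1/15.
If it is in chest 4 (prior 4/15): the guide has 2 equally likely choices, so probability 1/2; weight (4/15)·(1/2) = 2/15.
The weights sum to 3/10.
So P(the ruby in chest 1 | the guide opened chest 2) = (1/10) / (3/10) = 1/3.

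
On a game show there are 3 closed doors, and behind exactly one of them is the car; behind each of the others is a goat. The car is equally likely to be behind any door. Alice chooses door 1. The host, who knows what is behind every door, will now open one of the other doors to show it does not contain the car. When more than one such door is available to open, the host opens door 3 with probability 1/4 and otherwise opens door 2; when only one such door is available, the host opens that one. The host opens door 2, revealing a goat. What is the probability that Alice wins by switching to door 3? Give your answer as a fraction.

4/7

Apply Bayes' rule, conditioning on where the car actually is.
If it is behind door 1 (prior 1/3): door 3 is available but not opened, probability 3/4; weight (1/3)·(3/4) = 1/4.
If it is behind door 2 (prior 1/3): the host opened door 2, so this case is ruled out; weight (1/3)·0 = 0.
If it is behind door 3 (prior 1/3): only door 2 is available, probability 1; weight (1/3)·1 = 1/3.
The weights sum to 7/12.
So P(the car behind door 3 | the host opened door 2) = (1/3) / (7/12) = 4/7.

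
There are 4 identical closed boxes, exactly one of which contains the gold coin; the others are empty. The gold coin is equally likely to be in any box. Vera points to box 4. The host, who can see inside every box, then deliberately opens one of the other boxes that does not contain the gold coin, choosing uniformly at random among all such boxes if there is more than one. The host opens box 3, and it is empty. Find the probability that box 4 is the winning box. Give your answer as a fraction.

1/4

Consider each possible location of the gold coin in turn.
If it is in either of boxes 1 and 2 (prior 1/4 each): the host has 2 equally likely choices, so probability 1/2; weight (1/4)·(1/2) = 1/8 each.
If it is in box 3 (prior 1/4): the host opened box 3, so this case is ruled out; weight (1/4)·0 = 0.
If it is in box 4 (prior 1/4): the host has 3 equally likely choices, so probability 1/3; weight (1/4)·(1/3) = 1/12.
The weights sum to 1/3.
So P(the gold coin in box 4 | the host opened box 3) = (1/12) / (1/3) = 1/4.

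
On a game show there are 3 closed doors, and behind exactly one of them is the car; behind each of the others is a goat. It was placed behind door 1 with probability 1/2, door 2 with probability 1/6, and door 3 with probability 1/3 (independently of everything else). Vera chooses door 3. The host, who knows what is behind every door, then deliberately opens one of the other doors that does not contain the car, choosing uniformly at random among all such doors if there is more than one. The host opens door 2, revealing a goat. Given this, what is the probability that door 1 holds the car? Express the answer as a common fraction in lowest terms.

3/4

Apply Bayes' rule, conditioning on where the car actually is.
If it is behind door 1 (prior 1/2): the host has no choice, probability 1; weight (1/2)·1 = 1/2.
If it is behind door 2 (prior 1/6): the host opened door 2, so this case is ruled out; weight (1/6)·0 = 0.
If it is behind door 3 (prior 1/3): the host has 2 equally likely choices, so probability 1/2; weight (1/3)·(1/2) = 1/6.
The weights sum to 2/3.
So P(the car behind door 1 | the host opened door 2) = (1/2) / (2/3) = 3/4.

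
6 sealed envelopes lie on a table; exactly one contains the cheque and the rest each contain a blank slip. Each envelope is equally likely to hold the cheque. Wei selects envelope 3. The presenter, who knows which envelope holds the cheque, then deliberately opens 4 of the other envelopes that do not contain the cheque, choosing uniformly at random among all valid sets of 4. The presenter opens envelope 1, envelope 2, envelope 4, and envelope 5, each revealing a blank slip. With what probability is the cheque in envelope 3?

1/6

Consider each possible location of the cheque in turn.
If it is in any of envelopes 1, 2, 4, and 5 (prior 1/6 each): that envelope was opened and seen not to hold the prize — ruled out; weight (1/6)·0 = 0 each.
If it is in envelope 3 (prior 1/6): the presenter has 5 equally likely choices, so probability 1/5; weight (1/6)·(1/5) = 1/30.
If it is in envelope 6 (prior 1/6): the presenter has no choice, probability 1; weight (1/6)·1 = 1/6.
The weights sum to 1/5.
So P(the cheque in envelope 3 | the presenter opened envelope 1, envelope 2, envelope 4, and envelope 5) = (1/30) / (1/5) = 1/6.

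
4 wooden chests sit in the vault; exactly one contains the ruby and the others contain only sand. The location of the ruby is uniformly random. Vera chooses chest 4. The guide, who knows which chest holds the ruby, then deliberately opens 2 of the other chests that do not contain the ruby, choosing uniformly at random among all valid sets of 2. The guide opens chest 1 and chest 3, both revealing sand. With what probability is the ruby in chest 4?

Condition on the true location of the ruby.
If it is in either of chests 1 and 3 (prior 1/4 each): that chest was opened and seen not to hold the prize — ruled out; weight (1/4)·0 = 0 each.
If it is in chest 2 (prior 1/4): the guide has no choice, probability 1; weight (1/4)·1 = 1/4.
If it is in chest 4 (prior 1/4): the guide has 3 equally likely choices, so probability 1/3; weight (1/4)·(1/3) = 1/12.
The weights sum to 1/3.
So P(the ruby in chest 4 | the guide opened chest 1 and chest 3) = (1/12) / (1/3) = 1/4.

1/4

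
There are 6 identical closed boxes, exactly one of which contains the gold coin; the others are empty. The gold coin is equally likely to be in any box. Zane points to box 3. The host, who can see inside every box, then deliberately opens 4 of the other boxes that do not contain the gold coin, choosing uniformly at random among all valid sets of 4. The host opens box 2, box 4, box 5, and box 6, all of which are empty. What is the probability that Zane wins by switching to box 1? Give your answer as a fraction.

5/6

Condition on the true location of the gold coin.
If it is in box 1 (prior 1/6): the host has no choice, probability 1; weight (1/6)·1 = 1/6.
If it is in any of boxes 2, 4, 5, and 6 (prior 1/6 each): that box was opened and seen not to hold the prize — ruled out; weight (1/6)·0 = 0 each.
If it is in box 3 (prior 1/6): the host has 5 equally likely choices, so probability 1/5; weight (1/6)·(1/5) = 1/30.
The weights sum to 1/5.
So P(the gold coin in box 1 | the host opened box 2, box 4, box 5, and box 6) = (1/6) / (1/5) = 5/6.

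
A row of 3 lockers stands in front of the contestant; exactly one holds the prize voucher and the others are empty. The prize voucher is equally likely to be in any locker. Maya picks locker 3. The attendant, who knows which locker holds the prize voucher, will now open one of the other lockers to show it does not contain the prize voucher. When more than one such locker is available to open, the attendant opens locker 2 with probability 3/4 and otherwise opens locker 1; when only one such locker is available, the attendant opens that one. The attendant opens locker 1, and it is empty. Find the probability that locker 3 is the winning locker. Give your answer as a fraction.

Condition on the true location of the prize voucher.
If it is in locker 1 (prior 1/3): the attendant opened locker 1, so this case is ruled out; weight (1/3)·0 = 0.
If it is in locker 2 (prior 1/3): only locker 1 is available, probability 1; weight (1/3)·1 = 1/3.
If it is in locker 3 (prior 1/3): locker 2 is available but not opened, probability 1/4; weight (1/3)·(1/4) = 1/12.
The weights sum to 5/12.
So P(the prize voucher in locker 3 | the attendant opened locker 1) = (1/12) / (5/12) = 1/5.

1/5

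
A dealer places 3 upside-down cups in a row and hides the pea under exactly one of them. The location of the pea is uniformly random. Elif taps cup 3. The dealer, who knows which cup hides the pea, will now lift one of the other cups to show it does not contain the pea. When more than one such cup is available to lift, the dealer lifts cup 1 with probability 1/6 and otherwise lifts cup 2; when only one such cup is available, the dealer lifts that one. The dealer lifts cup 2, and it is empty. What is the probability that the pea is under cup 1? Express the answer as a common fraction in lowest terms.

Consider each possible location of the pea in turn.
If it is under cup 1 (prior 1/3): only cup 2 is available, probability 1; weight (1/3)·1 = 1/3.
If it is under cup 2 (prior 1/3): the dealer opened cup 2, so this case is ruled out; weight (1/3)·0 = 0.
If it is under cup 3 (prior 1/3): cup 1 is available but not opened, probability 5/6; weight (1/3)·(5/6) = 5/18.
The weights sum to 11/18.
So P(the pea under cup 1 | the dealer opened cup 2) = (1/3) / (11/18) = 6/11.

6/11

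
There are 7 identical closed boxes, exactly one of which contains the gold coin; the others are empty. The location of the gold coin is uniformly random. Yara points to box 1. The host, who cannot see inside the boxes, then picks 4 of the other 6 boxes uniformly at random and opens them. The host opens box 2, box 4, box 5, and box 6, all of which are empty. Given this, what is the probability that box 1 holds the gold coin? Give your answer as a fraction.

1/3

Because the host chose which boxes to open without knowing where the gold coin is, the choice is independent of the prize location. Learning that none of the 4 opened boxes holds the gold coin simply rules out those 4 locations and leaves the remaining 3 boxes still equally likely by symmetry.
So P(the gold coin in box 1) = 1/3.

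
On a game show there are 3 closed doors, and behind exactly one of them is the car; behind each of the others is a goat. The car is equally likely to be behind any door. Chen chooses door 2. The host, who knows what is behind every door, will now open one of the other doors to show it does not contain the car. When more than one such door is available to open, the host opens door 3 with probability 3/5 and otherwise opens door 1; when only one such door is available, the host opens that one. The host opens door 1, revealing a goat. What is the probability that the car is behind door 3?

Apply Bayes' rule, conditioning on where the car actually is.
If it is behind door 1 (prior 1/3): the host opened door 1, so this case is ruled out; weight (1/3)·0 = 0.
If it is behind door 2 (prior 1/3): door 3 is available but not opened, probability 2/5; weight (1/3)·(2/5) = 2/15.
If it is behind door 3 (prior 1/3): only door 1 is available, probability 1; weight (1/3)·1 = 1/3.
The weights sum to 7/15.
So P(the car behind door 3 | the host opened door 1) = (1/3) / (7/15) = 5/7.

5/7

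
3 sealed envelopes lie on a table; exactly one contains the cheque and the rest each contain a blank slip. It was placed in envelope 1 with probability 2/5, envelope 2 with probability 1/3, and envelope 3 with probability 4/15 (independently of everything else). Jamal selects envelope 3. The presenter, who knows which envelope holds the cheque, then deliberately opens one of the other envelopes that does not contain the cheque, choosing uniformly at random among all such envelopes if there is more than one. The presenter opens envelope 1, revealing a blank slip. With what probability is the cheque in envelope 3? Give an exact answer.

2/7

Consider each possible location of the cheque in turn.
If it is in envelope 1 (prior 2/5): the presenter opened envelope 1, so this case is ruled out; weight (2/5)·0 = 0.
If it is in envelope 2 (prior 1/3): the presenter has no choice, probability 1; weight (1/3)·1 = 1/3.
If it is in envelope 3 (prior 4/15): the presenter has 2 equally likely choices, so probability 1/2; weight (4/15)·(1/2) = 2/15.
The weights sum to 7/15.
So P(the cheque in envelope 3 | the presenter opened envelope 1) = (2/15) / (7/15) = 2/7.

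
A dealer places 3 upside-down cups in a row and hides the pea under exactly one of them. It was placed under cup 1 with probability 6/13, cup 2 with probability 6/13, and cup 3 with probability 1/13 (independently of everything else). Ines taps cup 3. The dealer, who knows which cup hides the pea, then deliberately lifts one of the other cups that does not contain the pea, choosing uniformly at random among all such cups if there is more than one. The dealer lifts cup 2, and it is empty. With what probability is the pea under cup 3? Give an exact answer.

Consider each possible location of the pea in turn.
If it is under cup 1 (prior 6/13): the dealer has no choice, probability 1; weight (6/13)·1 = 6/13.
If it is under cup 2 (prior 6/13): the dealer opened cup 2, so this case is ruled out; weight (6/13)·0 = 0.
If it is under cup 3 (prior 1/13): the dealer has 2 equally likely choices, so probability 1/2; weight (1/13)·(1/2) = 1/26.
The weights sum to 1/2.
So P(the pea under cup 3 | the dealer opened cup 2) = (1/26) / (1/2) = 1/13.

1/13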